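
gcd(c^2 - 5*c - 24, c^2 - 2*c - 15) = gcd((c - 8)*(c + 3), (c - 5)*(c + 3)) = c + 3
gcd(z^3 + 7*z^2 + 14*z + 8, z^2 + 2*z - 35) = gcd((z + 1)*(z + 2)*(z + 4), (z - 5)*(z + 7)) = 1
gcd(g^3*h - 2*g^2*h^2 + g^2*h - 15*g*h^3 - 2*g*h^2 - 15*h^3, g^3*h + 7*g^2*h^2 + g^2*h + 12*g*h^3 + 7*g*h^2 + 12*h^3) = g^2*h + 3*g*h^2 + g*h + 3*h^2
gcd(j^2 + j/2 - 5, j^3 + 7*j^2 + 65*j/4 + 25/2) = j + 5/2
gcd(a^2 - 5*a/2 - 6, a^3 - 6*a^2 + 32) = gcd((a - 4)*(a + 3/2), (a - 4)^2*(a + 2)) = a - 4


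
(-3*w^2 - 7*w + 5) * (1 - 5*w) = 15*w^3 + 32*w^2 - 32*w + 5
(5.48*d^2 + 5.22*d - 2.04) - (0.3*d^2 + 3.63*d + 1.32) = 5.18*d^2 + 1.59*d - 3.36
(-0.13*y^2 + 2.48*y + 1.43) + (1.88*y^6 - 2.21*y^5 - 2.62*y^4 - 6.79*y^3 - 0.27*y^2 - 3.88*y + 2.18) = 1.88*y^6 - 2.21*y^5 - 2.62*y^4 - 6.79*y^3 - 0.4*y^2 - 1.4*y + 3.61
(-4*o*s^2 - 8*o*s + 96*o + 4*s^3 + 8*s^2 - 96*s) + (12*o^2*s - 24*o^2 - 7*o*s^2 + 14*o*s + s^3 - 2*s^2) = 12*o^2*s - 24*o^2 - 11*o*s^2 + 6*o*s + 96*o + 5*s^3 + 6*s^2 - 96*s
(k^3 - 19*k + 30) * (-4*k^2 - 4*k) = -4*k^5 - 4*k^4 + 76*k^3 - 44*k^2 - 120*k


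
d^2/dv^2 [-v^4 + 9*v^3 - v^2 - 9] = -12*v^2 + 54*v - 2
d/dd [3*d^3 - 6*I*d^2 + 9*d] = 9*d^2 - 12*I*d + 9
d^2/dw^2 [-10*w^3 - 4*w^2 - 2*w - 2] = -60*w - 8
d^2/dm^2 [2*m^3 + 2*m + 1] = 12*m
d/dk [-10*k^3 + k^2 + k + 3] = -30*k^2 + 2*k + 1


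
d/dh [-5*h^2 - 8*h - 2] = -10*h - 8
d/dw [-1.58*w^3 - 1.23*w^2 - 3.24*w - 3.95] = -4.74*w^2 - 2.46*w - 3.24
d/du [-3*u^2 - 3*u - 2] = -6*u - 3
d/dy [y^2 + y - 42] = 2*y + 1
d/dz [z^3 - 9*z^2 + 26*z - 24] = 3*z^2 - 18*z + 26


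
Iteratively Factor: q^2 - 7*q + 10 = (q - 5)*(q - 2)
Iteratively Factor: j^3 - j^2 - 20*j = (j + 4)*(j^2 - 5*j) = (j - 5)*(j + 4)*(j)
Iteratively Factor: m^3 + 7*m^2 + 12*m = (m + 4)*(m^2 + 3*m) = m*(m + 4)*(m + 3)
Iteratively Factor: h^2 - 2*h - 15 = (h + 3)*(h - 5)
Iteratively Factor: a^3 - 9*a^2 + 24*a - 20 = (a - 2)*(a^2 - 7*a + 10) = (a - 2)^2*(a - 5)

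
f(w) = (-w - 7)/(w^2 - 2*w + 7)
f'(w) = (2 - 2*w)*(-w - 7)/(w^2 - 2*w + 7)^2 - 1/(w^2 - 2*w + 7) = (-w^2 + 2*w + 2*(w - 1)*(w + 7) - 7)/(w^2 - 2*w + 7)^2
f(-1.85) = -0.36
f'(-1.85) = -0.22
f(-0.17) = -0.93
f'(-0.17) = -0.43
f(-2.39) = -0.26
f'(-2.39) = -0.16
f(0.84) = -1.30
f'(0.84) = -0.24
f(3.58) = -0.84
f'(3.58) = 0.26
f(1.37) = -1.36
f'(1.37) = 0.00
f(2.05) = -1.27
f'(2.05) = 0.24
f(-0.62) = -0.74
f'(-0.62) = -0.39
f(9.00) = -0.23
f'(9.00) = 0.04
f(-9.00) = 0.02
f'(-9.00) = -0.00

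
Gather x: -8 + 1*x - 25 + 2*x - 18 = 3*x - 51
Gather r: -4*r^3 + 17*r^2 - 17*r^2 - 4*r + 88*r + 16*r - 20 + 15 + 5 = -4*r^3 + 100*r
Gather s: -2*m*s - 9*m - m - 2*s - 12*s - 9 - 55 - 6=-10*m + s*(-2*m - 14) - 70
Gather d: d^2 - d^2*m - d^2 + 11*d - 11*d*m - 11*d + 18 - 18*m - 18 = -d^2*m - 11*d*m - 18*m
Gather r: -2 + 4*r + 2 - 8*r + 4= 4 - 4*r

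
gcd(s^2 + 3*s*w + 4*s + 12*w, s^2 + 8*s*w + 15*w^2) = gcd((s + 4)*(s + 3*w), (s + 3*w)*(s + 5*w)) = s + 3*w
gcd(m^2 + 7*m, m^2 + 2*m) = m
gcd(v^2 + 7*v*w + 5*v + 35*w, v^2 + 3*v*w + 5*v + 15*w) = v + 5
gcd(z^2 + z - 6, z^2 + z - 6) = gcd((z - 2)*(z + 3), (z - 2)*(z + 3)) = z^2 + z - 6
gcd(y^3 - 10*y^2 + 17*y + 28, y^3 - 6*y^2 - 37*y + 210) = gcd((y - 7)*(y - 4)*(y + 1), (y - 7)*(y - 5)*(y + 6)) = y - 7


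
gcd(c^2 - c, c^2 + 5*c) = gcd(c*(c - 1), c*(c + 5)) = c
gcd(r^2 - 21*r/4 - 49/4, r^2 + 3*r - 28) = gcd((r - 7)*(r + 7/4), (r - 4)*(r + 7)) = 1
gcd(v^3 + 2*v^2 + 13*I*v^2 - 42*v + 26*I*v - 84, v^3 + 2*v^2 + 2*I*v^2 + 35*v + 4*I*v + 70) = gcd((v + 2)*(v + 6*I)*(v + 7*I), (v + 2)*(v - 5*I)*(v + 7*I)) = v^2 + v*(2 + 7*I) + 14*I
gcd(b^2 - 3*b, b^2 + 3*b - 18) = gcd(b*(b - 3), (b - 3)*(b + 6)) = b - 3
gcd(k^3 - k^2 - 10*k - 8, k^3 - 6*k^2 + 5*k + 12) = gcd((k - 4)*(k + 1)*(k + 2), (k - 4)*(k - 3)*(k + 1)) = k^2 - 3*k - 4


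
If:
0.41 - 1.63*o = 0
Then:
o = 0.25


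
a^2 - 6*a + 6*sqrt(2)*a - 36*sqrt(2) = (a - 6)*(a + 6*sqrt(2))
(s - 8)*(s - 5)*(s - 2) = s^3 - 15*s^2 + 66*s - 80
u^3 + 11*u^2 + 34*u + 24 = (u + 1)*(u + 4)*(u + 6)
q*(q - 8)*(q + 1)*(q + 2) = q^4 - 5*q^3 - 22*q^2 - 16*q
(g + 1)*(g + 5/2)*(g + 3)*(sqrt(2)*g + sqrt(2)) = sqrt(2)*g^4 + 15*sqrt(2)*g^3/2 + 39*sqrt(2)*g^2/2 + 41*sqrt(2)*g/2 + 15*sqrt(2)/2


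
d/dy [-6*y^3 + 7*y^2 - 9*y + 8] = -18*y^2 + 14*y - 9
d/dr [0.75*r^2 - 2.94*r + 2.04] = 1.5*r - 2.94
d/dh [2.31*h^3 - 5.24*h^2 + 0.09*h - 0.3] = 6.93*h^2 - 10.48*h + 0.09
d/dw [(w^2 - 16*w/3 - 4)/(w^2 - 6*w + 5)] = 2*(-w^2 + 27*w - 76)/(3*(w^4 - 12*w^3 + 46*w^2 - 60*w + 25))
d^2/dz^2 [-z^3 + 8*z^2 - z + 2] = 16 - 6*z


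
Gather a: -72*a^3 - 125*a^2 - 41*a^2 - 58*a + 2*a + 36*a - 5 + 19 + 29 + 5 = -72*a^3 - 166*a^2 - 20*a + 48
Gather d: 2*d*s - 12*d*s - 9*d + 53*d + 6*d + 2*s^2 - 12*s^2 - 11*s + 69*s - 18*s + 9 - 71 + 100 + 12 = d*(50 - 10*s) - 10*s^2 + 40*s + 50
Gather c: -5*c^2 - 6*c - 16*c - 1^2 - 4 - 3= -5*c^2 - 22*c - 8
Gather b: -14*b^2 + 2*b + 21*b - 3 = -14*b^2 + 23*b - 3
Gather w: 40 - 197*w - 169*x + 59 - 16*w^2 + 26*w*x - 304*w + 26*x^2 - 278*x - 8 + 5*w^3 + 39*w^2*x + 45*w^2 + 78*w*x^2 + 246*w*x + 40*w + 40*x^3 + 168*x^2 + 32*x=5*w^3 + w^2*(39*x + 29) + w*(78*x^2 + 272*x - 461) + 40*x^3 + 194*x^2 - 415*x + 91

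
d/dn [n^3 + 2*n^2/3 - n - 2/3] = 3*n^2 + 4*n/3 - 1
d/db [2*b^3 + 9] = 6*b^2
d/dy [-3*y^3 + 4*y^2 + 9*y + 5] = -9*y^2 + 8*y + 9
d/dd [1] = 0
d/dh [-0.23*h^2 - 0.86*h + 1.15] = -0.46*h - 0.86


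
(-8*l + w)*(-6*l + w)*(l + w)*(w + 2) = 48*l^3*w + 96*l^3 + 34*l^2*w^2 + 68*l^2*w - 13*l*w^3 - 26*l*w^2 + w^4 + 2*w^3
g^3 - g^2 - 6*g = g*(g - 3)*(g + 2)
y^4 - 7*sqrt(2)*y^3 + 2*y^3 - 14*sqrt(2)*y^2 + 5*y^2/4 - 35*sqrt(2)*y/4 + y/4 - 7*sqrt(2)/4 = (y + 1/2)^2*(y + 1)*(y - 7*sqrt(2))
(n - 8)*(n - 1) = n^2 - 9*n + 8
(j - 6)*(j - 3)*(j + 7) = j^3 - 2*j^2 - 45*j + 126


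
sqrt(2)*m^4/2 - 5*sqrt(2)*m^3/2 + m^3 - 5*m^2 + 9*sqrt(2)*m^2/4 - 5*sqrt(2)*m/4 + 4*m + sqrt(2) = (m - 4)*(m - 1)*(m + sqrt(2)/2)*(sqrt(2)*m/2 + 1/2)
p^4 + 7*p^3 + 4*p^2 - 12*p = p*(p - 1)*(p + 2)*(p + 6)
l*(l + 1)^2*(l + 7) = l^4 + 9*l^3 + 15*l^2 + 7*l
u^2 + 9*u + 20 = (u + 4)*(u + 5)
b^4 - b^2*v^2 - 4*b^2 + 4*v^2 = (b - 2)*(b + 2)*(b - v)*(b + v)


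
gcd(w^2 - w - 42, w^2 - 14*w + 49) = w - 7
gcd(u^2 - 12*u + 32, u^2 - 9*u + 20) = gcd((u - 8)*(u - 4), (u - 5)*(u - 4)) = u - 4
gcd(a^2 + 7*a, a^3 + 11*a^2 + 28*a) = a^2 + 7*a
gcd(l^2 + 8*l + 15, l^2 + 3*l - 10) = l + 5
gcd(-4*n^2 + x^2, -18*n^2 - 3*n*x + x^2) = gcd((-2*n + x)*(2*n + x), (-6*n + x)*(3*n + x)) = 1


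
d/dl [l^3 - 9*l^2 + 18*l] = 3*l^2 - 18*l + 18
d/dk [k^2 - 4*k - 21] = 2*k - 4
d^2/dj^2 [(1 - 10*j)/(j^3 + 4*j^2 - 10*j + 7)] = 2*(-(10*j - 1)*(3*j^2 + 8*j - 10)^2 + (30*j^2 + 80*j + (3*j + 4)*(10*j - 1) - 100)*(j^3 + 4*j^2 - 10*j + 7))/(j^3 + 4*j^2 - 10*j + 7)^3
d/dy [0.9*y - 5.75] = 0.900000000000000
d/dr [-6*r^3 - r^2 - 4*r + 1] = -18*r^2 - 2*r - 4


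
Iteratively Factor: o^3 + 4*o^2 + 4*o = (o + 2)*(o^2 + 2*o) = o*(o + 2)*(o + 2)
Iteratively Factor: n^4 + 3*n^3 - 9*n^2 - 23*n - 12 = (n + 1)*(n^3 + 2*n^2 - 11*n - 12) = (n + 1)^2*(n^2 + n - 12) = (n - 3)*(n + 1)^2*(n + 4)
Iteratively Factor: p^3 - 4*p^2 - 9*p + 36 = (p - 4)*(p^2 - 9) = (p - 4)*(p + 3)*(p - 3)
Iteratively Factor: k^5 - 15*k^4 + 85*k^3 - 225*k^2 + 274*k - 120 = (k - 4)*(k^4 - 11*k^3 + 41*k^2 - 61*k + 30) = (k - 5)*(k - 4)*(k^3 - 6*k^2 + 11*k - 6) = (k - 5)*(k - 4)*(k - 2)*(k^2 - 4*k + 3) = (k - 5)*(k - 4)*(k - 3)*(k - 2)*(k - 1)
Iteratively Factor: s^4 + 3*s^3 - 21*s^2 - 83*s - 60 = (s + 4)*(s^3 - s^2 - 17*s - 15) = (s - 5)*(s + 4)*(s^2 + 4*s + 3) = (s - 5)*(s + 3)*(s + 4)*(s + 1)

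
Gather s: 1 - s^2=1 - s^2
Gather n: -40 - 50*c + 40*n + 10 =-50*c + 40*n - 30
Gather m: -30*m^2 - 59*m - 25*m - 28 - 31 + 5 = -30*m^2 - 84*m - 54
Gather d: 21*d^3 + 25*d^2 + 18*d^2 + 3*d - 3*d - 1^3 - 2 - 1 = 21*d^3 + 43*d^2 - 4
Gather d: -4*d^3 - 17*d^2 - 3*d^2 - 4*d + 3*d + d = -4*d^3 - 20*d^2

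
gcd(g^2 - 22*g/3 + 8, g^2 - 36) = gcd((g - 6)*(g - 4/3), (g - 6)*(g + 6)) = g - 6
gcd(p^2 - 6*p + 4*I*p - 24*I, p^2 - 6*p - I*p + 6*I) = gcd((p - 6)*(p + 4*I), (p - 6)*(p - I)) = p - 6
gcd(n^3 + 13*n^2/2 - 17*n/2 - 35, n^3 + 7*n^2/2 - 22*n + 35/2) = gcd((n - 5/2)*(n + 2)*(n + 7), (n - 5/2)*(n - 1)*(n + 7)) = n^2 + 9*n/2 - 35/2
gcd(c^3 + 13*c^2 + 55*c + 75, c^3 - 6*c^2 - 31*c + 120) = c + 5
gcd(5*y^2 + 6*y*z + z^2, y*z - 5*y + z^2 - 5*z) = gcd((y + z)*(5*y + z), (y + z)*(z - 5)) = y + z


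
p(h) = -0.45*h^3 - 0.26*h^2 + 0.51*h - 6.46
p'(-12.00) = -187.65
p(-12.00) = 727.58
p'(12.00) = -200.13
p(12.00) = -815.38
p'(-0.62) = 0.31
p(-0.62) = -6.77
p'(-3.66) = -15.67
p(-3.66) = 10.25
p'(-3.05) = -10.46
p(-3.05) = 2.33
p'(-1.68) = -2.43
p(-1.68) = -5.92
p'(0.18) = 0.37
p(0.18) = -6.38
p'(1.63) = -3.92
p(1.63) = -8.27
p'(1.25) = -2.25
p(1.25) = -7.11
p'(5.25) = -39.43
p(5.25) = -76.07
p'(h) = -1.35*h^2 - 0.52*h + 0.51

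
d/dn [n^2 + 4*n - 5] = 2*n + 4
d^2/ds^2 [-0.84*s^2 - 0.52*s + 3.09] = -1.68000000000000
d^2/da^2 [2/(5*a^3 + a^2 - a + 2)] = 4*(-(15*a + 1)*(5*a^3 + a^2 - a + 2) + (15*a^2 + 2*a - 1)^2)/(5*a^3 + a^2 - a + 2)^3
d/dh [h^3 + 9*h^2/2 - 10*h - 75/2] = 3*h^2 + 9*h - 10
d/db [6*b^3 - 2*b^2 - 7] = 2*b*(9*b - 2)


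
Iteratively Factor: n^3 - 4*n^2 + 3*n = (n)*(n^2 - 4*n + 3) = n*(n - 3)*(n - 1)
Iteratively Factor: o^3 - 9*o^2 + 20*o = (o)*(o^2 - 9*o + 20) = o*(o - 4)*(o - 5)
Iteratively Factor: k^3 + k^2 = (k)*(k^2 + k) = k^2*(k + 1)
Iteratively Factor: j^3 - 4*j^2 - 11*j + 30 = (j - 5)*(j^2 + j - 6) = (j - 5)*(j - 2)*(j + 3)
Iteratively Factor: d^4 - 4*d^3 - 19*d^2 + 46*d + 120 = (d + 2)*(d^3 - 6*d^2 - 7*d + 60) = (d + 2)*(d + 3)*(d^2 - 9*d + 20) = (d - 4)*(d + 2)*(d + 3)*(d - 5)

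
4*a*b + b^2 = b*(4*a + b)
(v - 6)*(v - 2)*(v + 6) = v^3 - 2*v^2 - 36*v + 72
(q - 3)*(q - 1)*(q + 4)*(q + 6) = q^4 + 6*q^3 - 13*q^2 - 66*q + 72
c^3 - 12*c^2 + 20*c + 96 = (c - 8)*(c - 6)*(c + 2)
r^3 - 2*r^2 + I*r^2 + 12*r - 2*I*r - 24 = (r - 2)*(r - 3*I)*(r + 4*I)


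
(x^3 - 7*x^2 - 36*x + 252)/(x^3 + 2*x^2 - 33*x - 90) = (x^2 - x - 42)/(x^2 + 8*x + 15)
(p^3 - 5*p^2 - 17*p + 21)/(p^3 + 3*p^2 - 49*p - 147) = (p - 1)/(p + 7)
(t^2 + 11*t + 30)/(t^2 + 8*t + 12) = (t + 5)/(t + 2)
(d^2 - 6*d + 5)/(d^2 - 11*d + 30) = (d - 1)/(d - 6)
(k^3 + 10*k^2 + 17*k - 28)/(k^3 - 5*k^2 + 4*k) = (k^2 + 11*k + 28)/(k*(k - 4))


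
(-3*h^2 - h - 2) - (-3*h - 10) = -3*h^2 + 2*h + 8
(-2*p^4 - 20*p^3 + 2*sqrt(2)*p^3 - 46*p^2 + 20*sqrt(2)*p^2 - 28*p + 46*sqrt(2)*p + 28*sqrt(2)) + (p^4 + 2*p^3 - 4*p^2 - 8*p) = -p^4 - 18*p^3 + 2*sqrt(2)*p^3 - 50*p^2 + 20*sqrt(2)*p^2 - 36*p + 46*sqrt(2)*p + 28*sqrt(2)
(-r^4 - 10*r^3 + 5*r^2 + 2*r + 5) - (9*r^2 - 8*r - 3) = -r^4 - 10*r^3 - 4*r^2 + 10*r + 8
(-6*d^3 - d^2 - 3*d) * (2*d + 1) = -12*d^4 - 8*d^3 - 7*d^2 - 3*d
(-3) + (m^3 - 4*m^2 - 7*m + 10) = m^3 - 4*m^2 - 7*m + 7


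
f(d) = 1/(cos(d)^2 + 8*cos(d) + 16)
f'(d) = (2*sin(d)*cos(d) + 8*sin(d))/(cos(d)^2 + 8*cos(d) + 16)^2 = 2*sin(d)/(cos(d) + 4)^3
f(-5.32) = 0.05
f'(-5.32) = 0.02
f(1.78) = 0.07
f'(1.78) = 0.04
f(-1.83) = 0.07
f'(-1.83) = -0.04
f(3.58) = 0.10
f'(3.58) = -0.03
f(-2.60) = 0.10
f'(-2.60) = -0.03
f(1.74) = 0.07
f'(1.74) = 0.04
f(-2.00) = 0.08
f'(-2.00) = -0.04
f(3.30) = 0.11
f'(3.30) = -0.01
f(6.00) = 0.04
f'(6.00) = 0.00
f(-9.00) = 0.10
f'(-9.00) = -0.03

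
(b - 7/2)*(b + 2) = b^2 - 3*b/2 - 7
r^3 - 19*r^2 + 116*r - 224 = (r - 8)*(r - 7)*(r - 4)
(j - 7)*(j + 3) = j^2 - 4*j - 21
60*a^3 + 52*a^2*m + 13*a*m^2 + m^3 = (2*a + m)*(5*a + m)*(6*a + m)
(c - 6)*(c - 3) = c^2 - 9*c + 18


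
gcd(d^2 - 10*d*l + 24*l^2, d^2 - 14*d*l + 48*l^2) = d - 6*l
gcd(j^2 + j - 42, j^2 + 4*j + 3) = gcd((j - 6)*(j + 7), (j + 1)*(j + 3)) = 1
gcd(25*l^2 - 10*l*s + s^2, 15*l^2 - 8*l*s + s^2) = -5*l + s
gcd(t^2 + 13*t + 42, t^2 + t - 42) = t + 7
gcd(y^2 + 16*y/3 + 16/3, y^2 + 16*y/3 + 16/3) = y^2 + 16*y/3 + 16/3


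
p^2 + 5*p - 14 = (p - 2)*(p + 7)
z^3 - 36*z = z*(z - 6)*(z + 6)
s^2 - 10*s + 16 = (s - 8)*(s - 2)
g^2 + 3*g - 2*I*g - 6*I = (g + 3)*(g - 2*I)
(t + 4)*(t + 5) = t^2 + 9*t + 20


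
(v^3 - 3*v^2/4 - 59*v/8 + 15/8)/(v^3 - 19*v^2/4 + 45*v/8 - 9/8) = (2*v + 5)/(2*v - 3)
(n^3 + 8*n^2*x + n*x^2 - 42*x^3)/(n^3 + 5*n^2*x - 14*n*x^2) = (n + 3*x)/n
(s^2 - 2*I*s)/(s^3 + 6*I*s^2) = (s - 2*I)/(s*(s + 6*I))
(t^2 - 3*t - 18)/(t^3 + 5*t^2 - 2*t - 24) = (t - 6)/(t^2 + 2*t - 8)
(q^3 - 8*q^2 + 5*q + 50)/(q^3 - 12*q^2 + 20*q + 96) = (q^2 - 10*q + 25)/(q^2 - 14*q + 48)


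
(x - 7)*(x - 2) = x^2 - 9*x + 14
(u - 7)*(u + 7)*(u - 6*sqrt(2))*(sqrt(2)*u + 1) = sqrt(2)*u^4 - 11*u^3 - 55*sqrt(2)*u^2 + 539*u + 294*sqrt(2)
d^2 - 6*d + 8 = (d - 4)*(d - 2)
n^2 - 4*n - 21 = (n - 7)*(n + 3)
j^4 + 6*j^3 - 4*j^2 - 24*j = j*(j - 2)*(j + 2)*(j + 6)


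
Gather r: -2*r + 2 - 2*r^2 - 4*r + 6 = -2*r^2 - 6*r + 8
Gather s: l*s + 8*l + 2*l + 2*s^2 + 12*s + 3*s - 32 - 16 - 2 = 10*l + 2*s^2 + s*(l + 15) - 50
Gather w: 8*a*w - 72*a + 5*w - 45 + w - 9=-72*a + w*(8*a + 6) - 54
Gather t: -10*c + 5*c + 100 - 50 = 50 - 5*c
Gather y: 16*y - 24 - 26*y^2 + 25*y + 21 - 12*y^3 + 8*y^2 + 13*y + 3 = -12*y^3 - 18*y^2 + 54*y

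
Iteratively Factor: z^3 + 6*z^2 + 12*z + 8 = (z + 2)*(z^2 + 4*z + 4) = (z + 2)^2*(z + 2)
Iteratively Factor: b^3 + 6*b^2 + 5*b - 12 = (b + 3)*(b^2 + 3*b - 4) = (b + 3)*(b + 4)*(b - 1)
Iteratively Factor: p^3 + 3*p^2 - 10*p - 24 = (p - 3)*(p^2 + 6*p + 8) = (p - 3)*(p + 2)*(p + 4)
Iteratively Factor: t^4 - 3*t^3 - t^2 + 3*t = (t - 1)*(t^3 - 2*t^2 - 3*t) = t*(t - 1)*(t^2 - 2*t - 3) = t*(t - 3)*(t - 1)*(t + 1)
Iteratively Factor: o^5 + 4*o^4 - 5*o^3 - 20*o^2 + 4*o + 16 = (o - 1)*(o^4 + 5*o^3 - 20*o - 16) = (o - 1)*(o + 2)*(o^3 + 3*o^2 - 6*o - 8) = (o - 1)*(o + 1)*(o + 2)*(o^2 + 2*o - 8) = (o - 1)*(o + 1)*(o + 2)*(o + 4)*(o - 2)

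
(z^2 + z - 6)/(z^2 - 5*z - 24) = (z - 2)/(z - 8)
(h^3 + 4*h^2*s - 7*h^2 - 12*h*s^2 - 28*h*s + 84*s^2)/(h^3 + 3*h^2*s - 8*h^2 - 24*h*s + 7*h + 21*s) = (h^2 + 4*h*s - 12*s^2)/(h^2 + 3*h*s - h - 3*s)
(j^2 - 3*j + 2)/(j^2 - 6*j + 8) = (j - 1)/(j - 4)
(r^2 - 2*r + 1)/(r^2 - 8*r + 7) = (r - 1)/(r - 7)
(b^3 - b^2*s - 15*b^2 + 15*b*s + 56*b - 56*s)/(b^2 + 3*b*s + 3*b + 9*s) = (b^3 - b^2*s - 15*b^2 + 15*b*s + 56*b - 56*s)/(b^2 + 3*b*s + 3*b + 9*s)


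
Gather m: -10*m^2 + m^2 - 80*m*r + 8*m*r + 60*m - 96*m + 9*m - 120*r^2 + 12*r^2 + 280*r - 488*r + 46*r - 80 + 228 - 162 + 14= -9*m^2 + m*(-72*r - 27) - 108*r^2 - 162*r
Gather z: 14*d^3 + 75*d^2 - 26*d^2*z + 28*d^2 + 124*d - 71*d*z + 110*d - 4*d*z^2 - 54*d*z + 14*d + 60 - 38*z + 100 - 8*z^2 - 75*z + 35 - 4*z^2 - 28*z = 14*d^3 + 103*d^2 + 248*d + z^2*(-4*d - 12) + z*(-26*d^2 - 125*d - 141) + 195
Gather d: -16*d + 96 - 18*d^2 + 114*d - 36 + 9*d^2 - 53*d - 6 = -9*d^2 + 45*d + 54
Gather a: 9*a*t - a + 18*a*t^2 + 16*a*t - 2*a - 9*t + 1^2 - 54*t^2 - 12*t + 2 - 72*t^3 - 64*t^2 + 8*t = a*(18*t^2 + 25*t - 3) - 72*t^3 - 118*t^2 - 13*t + 3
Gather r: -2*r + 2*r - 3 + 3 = 0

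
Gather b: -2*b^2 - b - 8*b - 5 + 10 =-2*b^2 - 9*b + 5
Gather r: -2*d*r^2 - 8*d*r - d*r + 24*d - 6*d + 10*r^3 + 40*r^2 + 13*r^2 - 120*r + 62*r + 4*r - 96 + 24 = 18*d + 10*r^3 + r^2*(53 - 2*d) + r*(-9*d - 54) - 72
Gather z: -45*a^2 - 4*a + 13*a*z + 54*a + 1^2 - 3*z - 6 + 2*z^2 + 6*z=-45*a^2 + 50*a + 2*z^2 + z*(13*a + 3) - 5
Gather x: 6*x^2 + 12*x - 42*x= 6*x^2 - 30*x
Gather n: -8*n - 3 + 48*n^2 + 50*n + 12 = 48*n^2 + 42*n + 9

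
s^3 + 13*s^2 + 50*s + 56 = (s + 2)*(s + 4)*(s + 7)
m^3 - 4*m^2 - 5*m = m*(m - 5)*(m + 1)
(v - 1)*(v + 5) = v^2 + 4*v - 5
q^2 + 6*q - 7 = (q - 1)*(q + 7)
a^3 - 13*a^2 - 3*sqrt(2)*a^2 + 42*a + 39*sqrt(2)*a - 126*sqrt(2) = (a - 7)*(a - 6)*(a - 3*sqrt(2))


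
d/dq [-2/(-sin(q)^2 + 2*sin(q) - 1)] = -4*cos(q)/(sin(q) - 1)^3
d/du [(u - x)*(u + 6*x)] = 2*u + 5*x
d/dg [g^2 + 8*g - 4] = 2*g + 8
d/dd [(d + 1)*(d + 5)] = 2*d + 6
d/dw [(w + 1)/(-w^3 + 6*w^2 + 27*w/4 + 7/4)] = 16*(w^2 - 2*w - 5)/(8*w^5 - 100*w^4 + 230*w^3 + 505*w^2 + 280*w + 49)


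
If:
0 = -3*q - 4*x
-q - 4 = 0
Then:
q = -4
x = 3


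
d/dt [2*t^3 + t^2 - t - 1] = 6*t^2 + 2*t - 1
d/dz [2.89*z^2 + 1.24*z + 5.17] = 5.78*z + 1.24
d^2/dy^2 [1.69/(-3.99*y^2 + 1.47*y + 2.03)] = (-53.809938*y^2 + 19.824714*y + 1.69*(7.98*y - 1.47)*(15.96*y - 2.94) + 27.376986)/(-3.99*y^2 + 1.47*y + 2.03)^3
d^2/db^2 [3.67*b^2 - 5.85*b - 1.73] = 7.34000000000000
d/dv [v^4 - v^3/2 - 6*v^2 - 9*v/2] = 4*v^3 - 3*v^2/2 - 12*v - 9/2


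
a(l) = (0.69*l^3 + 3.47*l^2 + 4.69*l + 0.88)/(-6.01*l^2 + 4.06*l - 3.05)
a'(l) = (12.02*l - 4.06)*(0.69*l^3 + 3.47*l^2 + 4.69*l + 0.88)/(-6.01*l^2 + 4.06*l - 3.05)^2 + (2.07*l^2 + 6.94*l + 4.69)/(-6.01*l^2 + 4.06*l - 3.05) = (-4.1469*l^4 + 5.60279999999999*l^3 + 35.9616*l^2 - 10.5894*l - 17.8773)/(36.1201*l^4 - 48.8012*l^3 + 53.1446*l^2 - 24.766*l + 9.3025)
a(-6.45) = 0.25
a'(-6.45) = -0.09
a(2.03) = -1.56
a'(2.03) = 0.22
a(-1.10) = 0.07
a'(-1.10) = 0.11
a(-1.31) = 0.05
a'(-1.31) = 0.09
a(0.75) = -1.96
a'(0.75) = -0.40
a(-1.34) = 0.04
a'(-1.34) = 0.09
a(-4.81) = 0.11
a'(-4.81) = -0.08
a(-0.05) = -0.20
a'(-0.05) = -1.62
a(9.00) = -1.82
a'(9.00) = -0.10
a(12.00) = -2.13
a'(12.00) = -0.11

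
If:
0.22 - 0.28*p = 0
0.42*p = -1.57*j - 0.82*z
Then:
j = -0.522292993630573*z - 0.210191082802548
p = 0.79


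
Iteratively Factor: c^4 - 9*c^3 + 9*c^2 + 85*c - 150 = (c + 3)*(c^3 - 12*c^2 + 45*c - 50) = (c - 2)*(c + 3)*(c^2 - 10*c + 25) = (c - 5)*(c - 2)*(c + 3)*(c - 5)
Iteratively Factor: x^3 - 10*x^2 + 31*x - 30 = (x - 5)*(x^2 - 5*x + 6) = (x - 5)*(x - 3)*(x - 2)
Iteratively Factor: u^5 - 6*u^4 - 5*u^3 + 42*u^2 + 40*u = (u + 2)*(u^4 - 8*u^3 + 11*u^2 + 20*u) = (u - 4)*(u + 2)*(u^3 - 4*u^2 - 5*u) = u*(u - 4)*(u + 2)*(u^2 - 4*u - 5) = u*(u - 5)*(u - 4)*(u + 2)*(u + 1)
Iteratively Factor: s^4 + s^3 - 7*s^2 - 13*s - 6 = (s + 1)*(s^3 - 7*s - 6) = (s + 1)^2*(s^2 - s - 6) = (s + 1)^2*(s + 2)*(s - 3)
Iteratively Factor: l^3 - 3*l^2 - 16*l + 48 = (l + 4)*(l^2 - 7*l + 12) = (l - 3)*(l + 4)*(l - 4)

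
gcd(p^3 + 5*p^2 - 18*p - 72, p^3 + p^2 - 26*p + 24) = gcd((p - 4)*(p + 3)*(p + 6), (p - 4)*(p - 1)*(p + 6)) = p^2 + 2*p - 24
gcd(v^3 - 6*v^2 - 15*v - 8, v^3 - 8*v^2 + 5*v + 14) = v + 1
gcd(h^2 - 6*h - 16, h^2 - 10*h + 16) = h - 8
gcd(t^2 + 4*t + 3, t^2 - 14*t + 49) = 1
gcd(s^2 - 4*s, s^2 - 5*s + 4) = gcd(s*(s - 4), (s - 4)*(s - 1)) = s - 4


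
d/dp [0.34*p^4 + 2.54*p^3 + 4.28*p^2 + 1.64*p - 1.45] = 1.36*p^3 + 7.62*p^2 + 8.56*p + 1.64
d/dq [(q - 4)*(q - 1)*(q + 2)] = 3*q^2 - 6*q - 6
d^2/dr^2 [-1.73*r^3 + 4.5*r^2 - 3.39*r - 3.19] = 9.0 - 10.38*r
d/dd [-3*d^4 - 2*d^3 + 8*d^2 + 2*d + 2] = -12*d^3 - 6*d^2 + 16*d + 2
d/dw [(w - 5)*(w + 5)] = 2*w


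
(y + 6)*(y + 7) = y^2 + 13*y + 42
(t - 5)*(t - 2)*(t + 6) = t^3 - t^2 - 32*t + 60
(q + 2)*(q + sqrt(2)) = q^2 + sqrt(2)*q + 2*q + 2*sqrt(2)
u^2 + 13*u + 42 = (u + 6)*(u + 7)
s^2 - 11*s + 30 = (s - 6)*(s - 5)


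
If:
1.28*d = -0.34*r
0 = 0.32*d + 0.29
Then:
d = -0.91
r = 3.41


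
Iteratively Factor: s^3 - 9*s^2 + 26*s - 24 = (s - 3)*(s^2 - 6*s + 8) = (s - 3)*(s - 2)*(s - 4)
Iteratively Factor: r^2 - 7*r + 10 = (r - 5)*(r - 2)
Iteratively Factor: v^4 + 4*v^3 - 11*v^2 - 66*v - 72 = (v + 2)*(v^3 + 2*v^2 - 15*v - 36) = (v + 2)*(v + 3)*(v^2 - v - 12) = (v - 4)*(v + 2)*(v + 3)*(v + 3)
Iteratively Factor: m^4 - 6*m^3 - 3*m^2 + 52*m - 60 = (m - 2)*(m^3 - 4*m^2 - 11*m + 30) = (m - 5)*(m - 2)*(m^2 + m - 6) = (m - 5)*(m - 2)*(m + 3)*(m - 2)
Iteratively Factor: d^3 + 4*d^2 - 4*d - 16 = (d - 2)*(d^2 + 6*d + 8) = (d - 2)*(d + 2)*(d + 4)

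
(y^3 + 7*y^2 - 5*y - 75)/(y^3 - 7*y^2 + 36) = (y^2 + 10*y + 25)/(y^2 - 4*y - 12)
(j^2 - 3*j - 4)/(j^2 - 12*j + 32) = (j + 1)/(j - 8)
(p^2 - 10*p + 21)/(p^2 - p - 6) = (p - 7)/(p + 2)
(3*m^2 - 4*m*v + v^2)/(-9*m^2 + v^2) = (-m + v)/(3*m + v)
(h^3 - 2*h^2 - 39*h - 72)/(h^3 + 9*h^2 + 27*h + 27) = (h - 8)/(h + 3)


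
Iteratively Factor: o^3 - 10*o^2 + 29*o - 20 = (o - 4)*(o^2 - 6*o + 5) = (o - 4)*(o - 1)*(o - 5)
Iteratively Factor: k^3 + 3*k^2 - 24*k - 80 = (k - 5)*(k^2 + 8*k + 16) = (k - 5)*(k + 4)*(k + 4)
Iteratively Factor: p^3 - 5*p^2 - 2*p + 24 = (p - 4)*(p^2 - p - 6) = (p - 4)*(p - 3)*(p + 2)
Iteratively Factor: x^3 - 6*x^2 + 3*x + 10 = (x - 2)*(x^2 - 4*x - 5) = (x - 2)*(x + 1)*(x - 5)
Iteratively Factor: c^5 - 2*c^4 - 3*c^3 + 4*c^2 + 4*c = (c - 2)*(c^4 - 3*c^2 - 2*c) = (c - 2)*(c + 1)*(c^3 - c^2 - 2*c) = (c - 2)*(c + 1)^2*(c^2 - 2*c) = c*(c - 2)*(c + 1)^2*(c - 2)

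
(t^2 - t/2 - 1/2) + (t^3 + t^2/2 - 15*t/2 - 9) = t^3 + 3*t^2/2 - 8*t - 19/2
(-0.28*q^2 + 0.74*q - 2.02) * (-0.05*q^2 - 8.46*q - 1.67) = 0.014*q^4 + 2.3318*q^3 - 5.6918*q^2 + 15.8534*q + 3.3734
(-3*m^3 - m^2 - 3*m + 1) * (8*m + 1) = -24*m^4 - 11*m^3 - 25*m^2 + 5*m + 1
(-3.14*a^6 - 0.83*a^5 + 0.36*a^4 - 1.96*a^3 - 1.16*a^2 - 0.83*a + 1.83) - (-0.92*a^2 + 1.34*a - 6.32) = -3.14*a^6 - 0.83*a^5 + 0.36*a^4 - 1.96*a^3 - 0.24*a^2 - 2.17*a + 8.15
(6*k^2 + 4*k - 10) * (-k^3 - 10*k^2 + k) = -6*k^5 - 64*k^4 - 24*k^3 + 104*k^2 - 10*k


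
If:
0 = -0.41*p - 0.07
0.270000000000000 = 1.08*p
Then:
No Solution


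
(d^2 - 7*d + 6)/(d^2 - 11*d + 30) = (d - 1)/(d - 5)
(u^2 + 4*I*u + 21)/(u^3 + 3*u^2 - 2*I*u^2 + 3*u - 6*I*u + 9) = (u + 7*I)/(u^2 + u*(3 + I) + 3*I)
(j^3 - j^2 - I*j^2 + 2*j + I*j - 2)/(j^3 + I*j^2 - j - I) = (j - 2*I)/(j + 1)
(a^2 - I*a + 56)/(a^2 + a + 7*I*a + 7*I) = (a - 8*I)/(a + 1)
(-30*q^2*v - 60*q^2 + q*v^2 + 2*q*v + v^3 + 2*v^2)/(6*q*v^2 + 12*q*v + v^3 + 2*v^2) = (-5*q + v)/v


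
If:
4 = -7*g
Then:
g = -4/7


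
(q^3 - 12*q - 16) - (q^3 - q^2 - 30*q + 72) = q^2 + 18*q - 88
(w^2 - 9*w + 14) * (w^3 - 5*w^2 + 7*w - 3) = w^5 - 14*w^4 + 66*w^3 - 136*w^2 + 125*w - 42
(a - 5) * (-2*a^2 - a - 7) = -2*a^3 + 9*a^2 - 2*a + 35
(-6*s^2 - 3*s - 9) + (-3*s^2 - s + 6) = -9*s^2 - 4*s - 3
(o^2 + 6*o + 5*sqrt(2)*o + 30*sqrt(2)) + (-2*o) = o^2 + 4*o + 5*sqrt(2)*o + 30*sqrt(2)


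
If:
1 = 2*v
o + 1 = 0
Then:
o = -1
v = 1/2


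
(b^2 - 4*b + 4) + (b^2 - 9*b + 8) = 2*b^2 - 13*b + 12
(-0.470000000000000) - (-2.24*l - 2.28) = 2.24*l + 1.81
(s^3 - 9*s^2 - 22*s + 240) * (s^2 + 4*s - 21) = s^5 - 5*s^4 - 79*s^3 + 341*s^2 + 1422*s - 5040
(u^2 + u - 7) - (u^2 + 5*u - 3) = -4*u - 4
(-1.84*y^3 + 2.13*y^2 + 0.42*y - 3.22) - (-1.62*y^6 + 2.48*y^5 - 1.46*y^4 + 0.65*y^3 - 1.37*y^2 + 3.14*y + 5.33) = 1.62*y^6 - 2.48*y^5 + 1.46*y^4 - 2.49*y^3 + 3.5*y^2 - 2.72*y - 8.55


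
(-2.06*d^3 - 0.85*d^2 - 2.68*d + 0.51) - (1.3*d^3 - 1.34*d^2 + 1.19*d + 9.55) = -3.36*d^3 + 0.49*d^2 - 3.87*d - 9.04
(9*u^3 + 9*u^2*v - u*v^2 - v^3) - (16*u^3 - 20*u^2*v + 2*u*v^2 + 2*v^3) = -7*u^3 + 29*u^2*v - 3*u*v^2 - 3*v^3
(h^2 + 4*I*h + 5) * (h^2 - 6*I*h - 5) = h^4 - 2*I*h^3 + 24*h^2 - 50*I*h - 25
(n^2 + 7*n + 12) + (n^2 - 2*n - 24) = 2*n^2 + 5*n - 12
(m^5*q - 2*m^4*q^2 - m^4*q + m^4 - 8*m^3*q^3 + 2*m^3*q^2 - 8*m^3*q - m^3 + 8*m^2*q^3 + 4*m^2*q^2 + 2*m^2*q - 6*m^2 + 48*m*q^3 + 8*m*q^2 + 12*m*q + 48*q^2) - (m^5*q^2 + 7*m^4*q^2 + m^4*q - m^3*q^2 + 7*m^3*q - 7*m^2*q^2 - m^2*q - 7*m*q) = -m^5*q^2 + m^5*q - 9*m^4*q^2 - 2*m^4*q + m^4 - 8*m^3*q^3 + 3*m^3*q^2 - 15*m^3*q - m^3 + 8*m^2*q^3 + 11*m^2*q^2 + 3*m^2*q - 6*m^2 + 48*m*q^3 + 8*m*q^2 + 19*m*q + 48*q^2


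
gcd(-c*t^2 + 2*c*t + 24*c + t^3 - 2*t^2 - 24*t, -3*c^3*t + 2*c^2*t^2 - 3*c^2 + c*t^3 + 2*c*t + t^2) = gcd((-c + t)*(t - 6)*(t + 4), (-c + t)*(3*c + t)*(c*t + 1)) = -c + t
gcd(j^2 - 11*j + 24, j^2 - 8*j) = j - 8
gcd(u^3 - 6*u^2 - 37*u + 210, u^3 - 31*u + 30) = u^2 + u - 30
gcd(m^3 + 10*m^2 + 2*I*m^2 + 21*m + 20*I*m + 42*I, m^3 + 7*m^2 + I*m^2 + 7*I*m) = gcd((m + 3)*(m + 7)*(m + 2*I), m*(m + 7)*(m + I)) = m + 7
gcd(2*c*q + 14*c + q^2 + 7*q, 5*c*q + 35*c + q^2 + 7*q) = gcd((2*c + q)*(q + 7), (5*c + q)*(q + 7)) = q + 7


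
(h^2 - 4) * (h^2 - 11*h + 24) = h^4 - 11*h^3 + 20*h^2 + 44*h - 96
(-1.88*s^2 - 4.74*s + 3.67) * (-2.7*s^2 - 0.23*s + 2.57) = 5.076*s^4 + 13.2304*s^3 - 13.6504*s^2 - 13.0259*s + 9.4319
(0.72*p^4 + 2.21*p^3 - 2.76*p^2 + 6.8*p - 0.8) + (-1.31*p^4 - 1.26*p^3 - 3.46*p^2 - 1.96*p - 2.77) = -0.59*p^4 + 0.95*p^3 - 6.22*p^2 + 4.84*p - 3.57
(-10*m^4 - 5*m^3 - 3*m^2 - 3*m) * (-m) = 10*m^5 + 5*m^4 + 3*m^3 + 3*m^2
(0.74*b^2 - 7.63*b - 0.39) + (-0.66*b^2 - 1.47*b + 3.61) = 0.08*b^2 - 9.1*b + 3.22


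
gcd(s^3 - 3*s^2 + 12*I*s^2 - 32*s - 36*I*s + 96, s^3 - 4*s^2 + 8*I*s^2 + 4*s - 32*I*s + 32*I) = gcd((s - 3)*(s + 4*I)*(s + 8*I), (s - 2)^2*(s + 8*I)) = s + 8*I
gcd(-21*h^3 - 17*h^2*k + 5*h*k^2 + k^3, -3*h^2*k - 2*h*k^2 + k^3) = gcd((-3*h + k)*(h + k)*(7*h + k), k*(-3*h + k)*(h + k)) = 3*h^2 + 2*h*k - k^2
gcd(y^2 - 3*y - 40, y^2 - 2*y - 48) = y - 8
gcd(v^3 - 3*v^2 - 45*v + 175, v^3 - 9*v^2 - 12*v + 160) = v - 5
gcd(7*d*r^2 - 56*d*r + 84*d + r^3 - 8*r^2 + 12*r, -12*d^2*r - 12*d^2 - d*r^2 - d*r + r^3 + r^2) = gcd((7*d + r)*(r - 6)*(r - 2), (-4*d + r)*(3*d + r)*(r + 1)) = 1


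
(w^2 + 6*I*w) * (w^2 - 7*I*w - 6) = w^4 - I*w^3 + 36*w^2 - 36*I*w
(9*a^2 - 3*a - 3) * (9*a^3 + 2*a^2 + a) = 81*a^5 - 9*a^4 - 24*a^3 - 9*a^2 - 3*a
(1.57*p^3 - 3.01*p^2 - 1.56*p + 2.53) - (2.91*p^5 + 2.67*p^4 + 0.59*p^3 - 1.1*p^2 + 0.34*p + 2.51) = -2.91*p^5 - 2.67*p^4 + 0.98*p^3 - 1.91*p^2 - 1.9*p + 0.02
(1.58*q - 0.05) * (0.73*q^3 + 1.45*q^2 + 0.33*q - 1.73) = 1.1534*q^4 + 2.2545*q^3 + 0.4489*q^2 - 2.7499*q + 0.0865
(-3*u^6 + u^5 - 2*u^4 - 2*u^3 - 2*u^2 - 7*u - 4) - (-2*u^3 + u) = -3*u^6 + u^5 - 2*u^4 - 2*u^2 - 8*u - 4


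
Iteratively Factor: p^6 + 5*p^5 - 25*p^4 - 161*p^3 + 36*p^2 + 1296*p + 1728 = (p - 4)*(p^5 + 9*p^4 + 11*p^3 - 117*p^2 - 432*p - 432) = (p - 4)*(p + 3)*(p^4 + 6*p^3 - 7*p^2 - 96*p - 144) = (p - 4)*(p + 3)^2*(p^3 + 3*p^2 - 16*p - 48) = (p - 4)*(p + 3)^2*(p + 4)*(p^2 - p - 12) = (p - 4)*(p + 3)^3*(p + 4)*(p - 4)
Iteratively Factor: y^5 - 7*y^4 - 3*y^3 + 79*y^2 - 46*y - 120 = (y - 2)*(y^4 - 5*y^3 - 13*y^2 + 53*y + 60) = (y - 2)*(y + 1)*(y^3 - 6*y^2 - 7*y + 60) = (y - 5)*(y - 2)*(y + 1)*(y^2 - y - 12) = (y - 5)*(y - 4)*(y - 2)*(y + 1)*(y + 3)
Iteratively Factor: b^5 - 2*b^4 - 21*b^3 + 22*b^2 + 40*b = (b - 5)*(b^4 + 3*b^3 - 6*b^2 - 8*b) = b*(b - 5)*(b^3 + 3*b^2 - 6*b - 8) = b*(b - 5)*(b + 4)*(b^2 - b - 2) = b*(b - 5)*(b - 2)*(b + 4)*(b + 1)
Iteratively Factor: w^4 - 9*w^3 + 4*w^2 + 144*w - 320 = (w - 5)*(w^3 - 4*w^2 - 16*w + 64) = (w - 5)*(w - 4)*(w^2 - 16) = (w - 5)*(w - 4)^2*(w + 4)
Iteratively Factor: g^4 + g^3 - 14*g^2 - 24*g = (g + 3)*(g^3 - 2*g^2 - 8*g) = g*(g + 3)*(g^2 - 2*g - 8) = g*(g + 2)*(g + 3)*(g - 4)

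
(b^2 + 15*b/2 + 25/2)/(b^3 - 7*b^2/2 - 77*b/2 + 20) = (2*b + 5)/(2*b^2 - 17*b + 8)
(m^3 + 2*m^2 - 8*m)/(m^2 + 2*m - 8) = m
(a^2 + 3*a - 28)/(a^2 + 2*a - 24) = (a + 7)/(a + 6)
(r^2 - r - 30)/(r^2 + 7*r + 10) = (r - 6)/(r + 2)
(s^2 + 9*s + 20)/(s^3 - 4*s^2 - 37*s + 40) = (s + 4)/(s^2 - 9*s + 8)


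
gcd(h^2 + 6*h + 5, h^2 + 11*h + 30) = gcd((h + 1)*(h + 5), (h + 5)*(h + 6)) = h + 5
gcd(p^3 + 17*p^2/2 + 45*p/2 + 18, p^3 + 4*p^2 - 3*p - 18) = p + 3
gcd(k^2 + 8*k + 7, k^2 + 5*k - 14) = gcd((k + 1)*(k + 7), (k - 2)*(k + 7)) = k + 7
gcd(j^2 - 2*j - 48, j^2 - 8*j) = j - 8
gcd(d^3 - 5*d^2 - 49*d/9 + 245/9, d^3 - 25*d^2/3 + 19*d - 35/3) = d^2 - 22*d/3 + 35/3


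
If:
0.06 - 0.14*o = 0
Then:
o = 0.43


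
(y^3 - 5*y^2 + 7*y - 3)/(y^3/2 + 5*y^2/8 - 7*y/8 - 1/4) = 8*(y^2 - 4*y + 3)/(4*y^2 + 9*y + 2)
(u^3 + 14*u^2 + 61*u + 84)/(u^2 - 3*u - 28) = (u^2 + 10*u + 21)/(u - 7)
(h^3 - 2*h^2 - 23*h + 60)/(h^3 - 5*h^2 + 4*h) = (h^2 + 2*h - 15)/(h*(h - 1))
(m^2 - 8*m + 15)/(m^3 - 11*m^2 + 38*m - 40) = (m - 3)/(m^2 - 6*m + 8)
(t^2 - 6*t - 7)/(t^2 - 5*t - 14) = (t + 1)/(t + 2)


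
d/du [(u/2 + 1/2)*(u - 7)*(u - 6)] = 3*u^2/2 - 12*u + 29/2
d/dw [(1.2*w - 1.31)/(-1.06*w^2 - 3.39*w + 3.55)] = (1.272*w^2 - 2.7772*w - 0.1809)/(1.1236*w^4 + 7.1868*w^3 + 3.9661*w^2 - 24.069*w + 12.6025)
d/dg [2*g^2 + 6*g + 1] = 4*g + 6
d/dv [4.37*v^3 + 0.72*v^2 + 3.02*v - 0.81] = 13.11*v^2 + 1.44*v + 3.02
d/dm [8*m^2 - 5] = 16*m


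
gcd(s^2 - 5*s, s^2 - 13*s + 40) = s - 5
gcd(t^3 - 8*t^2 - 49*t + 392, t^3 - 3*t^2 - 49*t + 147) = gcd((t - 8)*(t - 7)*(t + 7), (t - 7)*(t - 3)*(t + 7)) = t^2 - 49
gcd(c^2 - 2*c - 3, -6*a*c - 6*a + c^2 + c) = c + 1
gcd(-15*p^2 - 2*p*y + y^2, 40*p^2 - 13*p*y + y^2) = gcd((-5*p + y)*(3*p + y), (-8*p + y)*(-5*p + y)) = -5*p + y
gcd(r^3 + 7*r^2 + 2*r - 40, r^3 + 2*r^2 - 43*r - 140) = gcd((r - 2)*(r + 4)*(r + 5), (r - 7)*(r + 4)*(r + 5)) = r^2 + 9*r + 20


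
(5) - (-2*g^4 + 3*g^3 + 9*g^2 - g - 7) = 2*g^4 - 3*g^3 - 9*g^2 + g + 12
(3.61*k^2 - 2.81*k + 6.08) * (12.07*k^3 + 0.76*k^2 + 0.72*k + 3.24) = 43.5727*k^5 - 31.1731*k^4 + 73.8492*k^3 + 14.294*k^2 - 4.7268*k + 19.6992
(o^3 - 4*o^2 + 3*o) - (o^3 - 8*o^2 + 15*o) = 4*o^2 - 12*o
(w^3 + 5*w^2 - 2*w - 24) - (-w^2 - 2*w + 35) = w^3 + 6*w^2 - 59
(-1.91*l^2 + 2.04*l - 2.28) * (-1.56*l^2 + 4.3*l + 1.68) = 2.9796*l^4 - 11.3954*l^3 + 9.12*l^2 - 6.3768*l - 3.8304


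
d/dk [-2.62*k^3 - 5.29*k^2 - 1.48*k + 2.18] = -7.86*k^2 - 10.58*k - 1.48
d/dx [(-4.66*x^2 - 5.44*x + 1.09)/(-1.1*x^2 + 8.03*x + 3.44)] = (-43.4038*x^2 - 29.6628*x - 27.4663)/(1.21*x^4 - 17.666*x^3 + 56.9129*x^2 + 55.2464*x + 11.8336)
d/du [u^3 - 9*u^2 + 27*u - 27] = 3*u^2 - 18*u + 27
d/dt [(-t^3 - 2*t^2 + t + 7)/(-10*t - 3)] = (20*t^3 + 29*t^2 + 12*t + 67)/(100*t^2 + 60*t + 9)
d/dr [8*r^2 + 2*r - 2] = 16*r + 2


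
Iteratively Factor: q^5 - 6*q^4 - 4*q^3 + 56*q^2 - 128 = (q - 2)*(q^4 - 4*q^3 - 12*q^2 + 32*q + 64) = (q - 4)*(q - 2)*(q^3 - 12*q - 16) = (q - 4)^2*(q - 2)*(q^2 + 4*q + 4) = (q - 4)^2*(q - 2)*(q + 2)*(q + 2)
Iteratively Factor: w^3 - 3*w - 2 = (w + 1)*(w^2 - w - 2) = (w + 1)^2*(w - 2)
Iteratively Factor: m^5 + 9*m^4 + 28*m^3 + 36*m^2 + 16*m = (m)*(m^4 + 9*m^3 + 28*m^2 + 36*m + 16) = m*(m + 2)*(m^3 + 7*m^2 + 14*m + 8) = m*(m + 2)^2*(m^2 + 5*m + 4) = m*(m + 1)*(m + 2)^2*(m + 4)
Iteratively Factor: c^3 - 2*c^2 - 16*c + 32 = (c - 2)*(c^2 - 16) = (c - 4)*(c - 2)*(c + 4)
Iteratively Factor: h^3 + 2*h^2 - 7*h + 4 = (h - 1)*(h^2 + 3*h - 4) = (h - 1)*(h + 4)*(h - 1)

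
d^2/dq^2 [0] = 0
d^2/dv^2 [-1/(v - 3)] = -2/(v - 3)^3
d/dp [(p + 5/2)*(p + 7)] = 2*p + 19/2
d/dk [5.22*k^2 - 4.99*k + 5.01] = 10.44*k - 4.99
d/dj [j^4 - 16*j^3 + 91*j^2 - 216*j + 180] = 4*j^3 - 48*j^2 + 182*j - 216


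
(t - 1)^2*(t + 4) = t^3 + 2*t^2 - 7*t + 4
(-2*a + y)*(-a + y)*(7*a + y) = 14*a^3 - 19*a^2*y + 4*a*y^2 + y^3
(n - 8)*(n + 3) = n^2 - 5*n - 24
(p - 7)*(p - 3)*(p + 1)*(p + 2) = p^4 - 7*p^3 - 7*p^2 + 43*p + 42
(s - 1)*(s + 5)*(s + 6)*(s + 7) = s^4 + 17*s^3 + 89*s^2 + 103*s - 210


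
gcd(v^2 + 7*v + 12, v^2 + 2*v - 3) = v + 3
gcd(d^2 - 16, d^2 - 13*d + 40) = 1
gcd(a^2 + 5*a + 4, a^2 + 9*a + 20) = a + 4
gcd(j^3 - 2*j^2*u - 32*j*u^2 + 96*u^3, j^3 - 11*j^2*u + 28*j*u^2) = -j + 4*u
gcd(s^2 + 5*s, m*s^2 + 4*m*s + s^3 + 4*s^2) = s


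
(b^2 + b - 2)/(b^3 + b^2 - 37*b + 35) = (b + 2)/(b^2 + 2*b - 35)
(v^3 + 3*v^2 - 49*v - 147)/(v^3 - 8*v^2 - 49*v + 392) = (v + 3)/(v - 8)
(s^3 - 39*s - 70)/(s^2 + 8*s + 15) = (s^2 - 5*s - 14)/(s + 3)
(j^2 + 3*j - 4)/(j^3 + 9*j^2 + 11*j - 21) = (j + 4)/(j^2 + 10*j + 21)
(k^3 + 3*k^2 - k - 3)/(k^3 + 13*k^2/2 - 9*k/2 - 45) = 2*(k^2 - 1)/(2*k^2 + 7*k - 30)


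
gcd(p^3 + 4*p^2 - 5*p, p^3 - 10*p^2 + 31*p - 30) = 1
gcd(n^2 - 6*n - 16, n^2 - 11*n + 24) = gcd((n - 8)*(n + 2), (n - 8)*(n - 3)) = n - 8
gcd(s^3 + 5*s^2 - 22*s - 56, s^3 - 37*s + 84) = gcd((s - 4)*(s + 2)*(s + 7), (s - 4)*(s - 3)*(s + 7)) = s^2 + 3*s - 28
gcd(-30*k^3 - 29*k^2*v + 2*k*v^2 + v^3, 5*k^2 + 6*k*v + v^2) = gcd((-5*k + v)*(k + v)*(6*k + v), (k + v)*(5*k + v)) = k + v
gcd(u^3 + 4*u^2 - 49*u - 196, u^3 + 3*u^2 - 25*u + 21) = u + 7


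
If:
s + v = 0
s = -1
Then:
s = -1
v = 1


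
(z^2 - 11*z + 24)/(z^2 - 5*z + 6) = (z - 8)/(z - 2)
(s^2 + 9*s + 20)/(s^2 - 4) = (s^2 + 9*s + 20)/(s^2 - 4)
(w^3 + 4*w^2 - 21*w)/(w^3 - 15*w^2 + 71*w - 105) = w*(w + 7)/(w^2 - 12*w + 35)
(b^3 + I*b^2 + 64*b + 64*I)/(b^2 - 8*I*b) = b + 9*I - 8/b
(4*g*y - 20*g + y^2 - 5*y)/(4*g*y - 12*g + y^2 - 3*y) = (y - 5)/(y - 3)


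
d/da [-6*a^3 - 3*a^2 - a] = -18*a^2 - 6*a - 1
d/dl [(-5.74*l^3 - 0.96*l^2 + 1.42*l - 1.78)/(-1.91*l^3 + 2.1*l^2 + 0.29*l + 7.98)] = (-7.105427357601e-15*l^5 - 13.8876*l^4 + 2.0952*l^3 - 150.8754*l^2 - 7.8456*l + 11.8478)/(3.6481*l^6 - 8.022*l^5 + 3.3022*l^4 - 29.2656*l^3 + 33.6001*l^2 + 4.6284*l + 63.6804)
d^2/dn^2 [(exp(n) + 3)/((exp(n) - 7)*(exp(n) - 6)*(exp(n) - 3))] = (4*exp(6*n) - 21*exp(5*n) - 596*exp(4*n) + 6492*exp(3*n) - 20358*exp(2*n) + 5697*exp(n) + 46494)*exp(n)/(exp(9*n) - 48*exp(8*n) + 1011*exp(7*n) - 12250*exp(6*n) + 93987*exp(5*n) - 472932*exp(4*n) + 1558845*exp(3*n) - 3242106*exp(2*n) + 3857868*exp(n) - 2000376)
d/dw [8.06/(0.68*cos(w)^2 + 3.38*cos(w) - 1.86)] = (10.9616*cos(w) + 27.2428)*sin(w)/(0.68*cos(w)^2 + 3.38*cos(w) - 1.86)^2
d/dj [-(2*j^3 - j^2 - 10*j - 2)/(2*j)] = -2*j + 1/2 - 1/j^2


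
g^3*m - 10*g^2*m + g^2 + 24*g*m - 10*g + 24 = (g - 6)*(g - 4)*(g*m + 1)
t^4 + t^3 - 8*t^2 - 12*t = t*(t - 3)*(t + 2)^2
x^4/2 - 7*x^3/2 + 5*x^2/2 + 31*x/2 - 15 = (x/2 + 1)*(x - 5)*(x - 3)*(x - 1)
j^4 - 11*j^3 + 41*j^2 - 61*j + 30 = (j - 5)*(j - 3)*(j - 2)*(j - 1)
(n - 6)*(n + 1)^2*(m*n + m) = m*n^4 - 3*m*n^3 - 15*m*n^2 - 17*m*n - 6*m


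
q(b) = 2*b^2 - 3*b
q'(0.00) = -3.00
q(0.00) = 0.00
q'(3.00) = 9.00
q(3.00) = 9.00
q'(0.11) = -2.56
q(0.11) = -0.31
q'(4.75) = 16.00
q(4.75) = 30.88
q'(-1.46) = -8.84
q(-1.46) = 8.64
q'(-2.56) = -13.24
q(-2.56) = 20.79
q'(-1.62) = -9.48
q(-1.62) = 10.11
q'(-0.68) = -5.72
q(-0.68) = 2.96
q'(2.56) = 7.24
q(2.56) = 5.43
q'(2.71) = 7.84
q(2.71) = 6.56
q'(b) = 4*b - 3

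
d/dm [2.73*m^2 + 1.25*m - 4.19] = 5.46*m + 1.25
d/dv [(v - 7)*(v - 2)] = 2*v - 9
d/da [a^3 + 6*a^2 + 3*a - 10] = 3*a^2 + 12*a + 3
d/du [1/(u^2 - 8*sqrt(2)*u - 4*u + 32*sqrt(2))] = 2*(-u + 2 + 4*sqrt(2))/(u^2 - 8*sqrt(2)*u - 4*u + 32*sqrt(2))^2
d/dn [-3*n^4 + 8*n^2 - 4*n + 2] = -12*n^3 + 16*n - 4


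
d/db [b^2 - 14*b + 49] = 2*b - 14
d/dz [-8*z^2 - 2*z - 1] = -16*z - 2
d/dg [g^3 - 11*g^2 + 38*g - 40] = 3*g^2 - 22*g + 38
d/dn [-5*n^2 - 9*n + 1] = -10*n - 9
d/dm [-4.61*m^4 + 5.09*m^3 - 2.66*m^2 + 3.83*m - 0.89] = -18.44*m^3 + 15.27*m^2 - 5.32*m + 3.83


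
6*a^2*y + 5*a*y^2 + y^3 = y*(2*a + y)*(3*a + y)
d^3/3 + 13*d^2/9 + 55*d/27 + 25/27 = (d/3 + 1/3)*(d + 5/3)^2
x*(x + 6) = x^2 + 6*x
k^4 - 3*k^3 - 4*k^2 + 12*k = k*(k - 3)*(k - 2)*(k + 2)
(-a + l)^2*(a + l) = a^3 - a^2*l - a*l^2 + l^3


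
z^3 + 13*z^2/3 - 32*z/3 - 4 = (z - 2)*(z + 1/3)*(z + 6)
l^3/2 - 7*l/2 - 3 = (l/2 + 1)*(l - 3)*(l + 1)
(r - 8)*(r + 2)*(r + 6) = r^3 - 52*r - 96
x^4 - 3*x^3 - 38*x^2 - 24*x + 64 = (x - 8)*(x - 1)*(x + 2)*(x + 4)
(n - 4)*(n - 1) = n^2 - 5*n + 4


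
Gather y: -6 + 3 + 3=0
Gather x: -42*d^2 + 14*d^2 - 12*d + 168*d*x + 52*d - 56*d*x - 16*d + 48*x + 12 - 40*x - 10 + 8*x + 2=-28*d^2 + 24*d + x*(112*d + 16) + 4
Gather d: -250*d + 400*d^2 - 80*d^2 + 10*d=320*d^2 - 240*d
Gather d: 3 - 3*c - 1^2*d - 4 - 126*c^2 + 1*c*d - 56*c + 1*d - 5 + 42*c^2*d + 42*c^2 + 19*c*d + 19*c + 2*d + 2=-84*c^2 - 40*c + d*(42*c^2 + 20*c + 2) - 4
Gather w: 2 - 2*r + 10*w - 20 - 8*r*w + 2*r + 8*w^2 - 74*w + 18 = 8*w^2 + w*(-8*r - 64)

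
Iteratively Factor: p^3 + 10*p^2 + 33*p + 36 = (p + 3)*(p^2 + 7*p + 12) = (p + 3)^2*(p + 4)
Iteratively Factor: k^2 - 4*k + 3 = (k - 3)*(k - 1)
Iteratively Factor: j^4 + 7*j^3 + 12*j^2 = (j + 4)*(j^3 + 3*j^2) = (j + 3)*(j + 4)*(j^2) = j*(j + 3)*(j + 4)*(j)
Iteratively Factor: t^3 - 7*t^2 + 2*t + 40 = (t + 2)*(t^2 - 9*t + 20) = (t - 5)*(t + 2)*(t - 4)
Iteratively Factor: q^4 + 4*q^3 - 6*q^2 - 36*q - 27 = (q + 3)*(q^3 + q^2 - 9*q - 9) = (q + 1)*(q + 3)*(q^2 - 9) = (q - 3)*(q + 1)*(q + 3)*(q + 3)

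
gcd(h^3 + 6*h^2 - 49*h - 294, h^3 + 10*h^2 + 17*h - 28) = h + 7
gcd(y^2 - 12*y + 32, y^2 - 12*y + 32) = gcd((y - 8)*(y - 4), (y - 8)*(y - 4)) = y^2 - 12*y + 32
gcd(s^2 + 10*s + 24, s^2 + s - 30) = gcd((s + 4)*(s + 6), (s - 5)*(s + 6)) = s + 6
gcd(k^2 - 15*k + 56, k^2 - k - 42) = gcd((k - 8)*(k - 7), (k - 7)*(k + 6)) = k - 7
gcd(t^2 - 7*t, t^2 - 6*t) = t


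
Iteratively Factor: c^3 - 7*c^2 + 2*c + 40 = (c - 5)*(c^2 - 2*c - 8) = (c - 5)*(c - 4)*(c + 2)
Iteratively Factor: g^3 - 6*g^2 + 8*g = (g - 2)*(g^2 - 4*g) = g*(g - 2)*(g - 4)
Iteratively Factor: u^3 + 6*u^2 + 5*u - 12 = (u + 3)*(u^2 + 3*u - 4) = (u + 3)*(u + 4)*(u - 1)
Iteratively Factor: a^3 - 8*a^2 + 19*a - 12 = (a - 4)*(a^2 - 4*a + 3) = (a - 4)*(a - 1)*(a - 3)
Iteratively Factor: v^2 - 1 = (v - 1)*(v + 1)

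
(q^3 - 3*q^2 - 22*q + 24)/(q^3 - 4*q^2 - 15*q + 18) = (q + 4)/(q + 3)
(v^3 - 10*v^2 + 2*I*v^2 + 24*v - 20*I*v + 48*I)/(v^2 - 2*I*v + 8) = (v^2 - 10*v + 24)/(v - 4*I)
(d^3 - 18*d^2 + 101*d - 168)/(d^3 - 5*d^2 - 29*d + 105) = (d - 8)/(d + 5)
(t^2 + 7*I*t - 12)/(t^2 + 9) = (t + 4*I)/(t - 3*I)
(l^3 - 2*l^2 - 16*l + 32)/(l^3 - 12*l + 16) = (l - 4)/(l - 2)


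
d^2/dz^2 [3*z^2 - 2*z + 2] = 6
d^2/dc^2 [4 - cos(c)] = cos(c)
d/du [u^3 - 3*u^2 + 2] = 3*u*(u - 2)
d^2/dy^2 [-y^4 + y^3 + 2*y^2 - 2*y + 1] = -12*y^2 + 6*y + 4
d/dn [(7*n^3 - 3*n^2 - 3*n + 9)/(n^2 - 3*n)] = (7*n^4 - 42*n^3 + 12*n^2 - 18*n + 27)/(n^2*(n^2 - 6*n + 9))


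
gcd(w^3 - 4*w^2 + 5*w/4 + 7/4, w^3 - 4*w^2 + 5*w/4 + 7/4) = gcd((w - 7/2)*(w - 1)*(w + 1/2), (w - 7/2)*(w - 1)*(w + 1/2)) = w^3 - 4*w^2 + 5*w/4 + 7/4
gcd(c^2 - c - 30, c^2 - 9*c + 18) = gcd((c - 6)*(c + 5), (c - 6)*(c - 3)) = c - 6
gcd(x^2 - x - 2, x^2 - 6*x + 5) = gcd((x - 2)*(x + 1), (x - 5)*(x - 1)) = 1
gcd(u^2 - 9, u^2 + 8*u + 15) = u + 3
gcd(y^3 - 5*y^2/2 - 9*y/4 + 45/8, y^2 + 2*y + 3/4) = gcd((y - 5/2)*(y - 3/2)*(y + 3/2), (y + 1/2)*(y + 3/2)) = y + 3/2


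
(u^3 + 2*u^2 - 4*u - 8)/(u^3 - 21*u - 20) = (-u^3 - 2*u^2 + 4*u + 8)/(-u^3 + 21*u + 20)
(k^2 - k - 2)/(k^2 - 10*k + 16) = (k + 1)/(k - 8)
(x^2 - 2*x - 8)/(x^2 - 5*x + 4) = (x + 2)/(x - 1)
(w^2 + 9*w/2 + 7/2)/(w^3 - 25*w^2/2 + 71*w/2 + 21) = (2*w^2 + 9*w + 7)/(2*w^3 - 25*w^2 + 71*w + 42)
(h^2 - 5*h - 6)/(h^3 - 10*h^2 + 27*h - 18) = (h + 1)/(h^2 - 4*h + 3)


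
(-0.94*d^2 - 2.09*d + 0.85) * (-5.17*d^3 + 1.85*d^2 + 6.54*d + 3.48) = 4.8598*d^5 + 9.0663*d^4 - 14.4086*d^3 - 15.3673*d^2 - 1.7142*d + 2.958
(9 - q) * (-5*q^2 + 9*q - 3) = 5*q^3 - 54*q^2 + 84*q - 27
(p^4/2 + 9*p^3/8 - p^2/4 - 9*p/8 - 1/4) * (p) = p^5/2 + 9*p^4/8 - p^3/4 - 9*p^2/8 - p/4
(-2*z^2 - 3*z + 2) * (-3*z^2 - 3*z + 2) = 6*z^4 + 15*z^3 - z^2 - 12*z + 4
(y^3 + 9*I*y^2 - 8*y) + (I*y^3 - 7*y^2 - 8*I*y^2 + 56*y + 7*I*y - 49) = y^3 + I*y^3 - 7*y^2 + I*y^2 + 48*y + 7*I*y - 49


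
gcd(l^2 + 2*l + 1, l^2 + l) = l + 1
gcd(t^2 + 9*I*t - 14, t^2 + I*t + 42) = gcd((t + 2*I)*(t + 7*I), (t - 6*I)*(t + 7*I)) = t + 7*I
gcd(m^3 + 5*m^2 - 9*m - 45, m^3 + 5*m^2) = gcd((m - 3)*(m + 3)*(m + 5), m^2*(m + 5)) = m + 5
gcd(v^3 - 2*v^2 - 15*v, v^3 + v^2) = v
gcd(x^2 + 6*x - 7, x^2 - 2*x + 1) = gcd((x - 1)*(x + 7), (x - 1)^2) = x - 1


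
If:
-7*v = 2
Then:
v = -2/7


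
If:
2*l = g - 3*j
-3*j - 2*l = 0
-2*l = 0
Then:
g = 0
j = 0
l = 0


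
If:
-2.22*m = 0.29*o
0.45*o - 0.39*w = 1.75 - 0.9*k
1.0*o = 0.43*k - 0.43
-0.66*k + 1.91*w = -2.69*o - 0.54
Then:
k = 1.73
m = -0.04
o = 0.31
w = -0.13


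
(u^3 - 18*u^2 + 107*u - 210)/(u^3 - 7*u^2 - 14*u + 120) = (u - 7)/(u + 4)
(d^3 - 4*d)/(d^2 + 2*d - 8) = d*(d + 2)/(d + 4)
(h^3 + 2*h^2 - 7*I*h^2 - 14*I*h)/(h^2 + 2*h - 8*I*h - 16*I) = h*(h - 7*I)/(h - 8*I)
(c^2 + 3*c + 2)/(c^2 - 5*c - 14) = (c + 1)/(c - 7)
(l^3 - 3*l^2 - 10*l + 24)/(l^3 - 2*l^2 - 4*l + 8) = (l^2 - l - 12)/(l^2 - 4)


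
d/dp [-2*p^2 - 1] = -4*p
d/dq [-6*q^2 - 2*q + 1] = -12*q - 2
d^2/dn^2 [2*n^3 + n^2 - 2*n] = 12*n + 2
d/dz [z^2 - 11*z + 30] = 2*z - 11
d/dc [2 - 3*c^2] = -6*c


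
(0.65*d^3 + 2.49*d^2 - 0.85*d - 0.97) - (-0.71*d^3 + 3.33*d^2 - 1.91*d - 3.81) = 1.36*d^3 - 0.84*d^2 + 1.06*d + 2.84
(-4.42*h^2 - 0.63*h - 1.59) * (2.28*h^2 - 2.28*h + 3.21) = -10.0776*h^4 + 8.6412*h^3 - 16.377*h^2 + 1.6029*h - 5.1039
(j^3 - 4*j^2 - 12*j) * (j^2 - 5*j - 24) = j^5 - 9*j^4 - 16*j^3 + 156*j^2 + 288*j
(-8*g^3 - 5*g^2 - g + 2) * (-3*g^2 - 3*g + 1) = 24*g^5 + 39*g^4 + 10*g^3 - 8*g^2 - 7*g + 2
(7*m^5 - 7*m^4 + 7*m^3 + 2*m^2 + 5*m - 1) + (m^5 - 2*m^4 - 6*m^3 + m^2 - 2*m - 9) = 8*m^5 - 9*m^4 + m^3 + 3*m^2 + 3*m - 10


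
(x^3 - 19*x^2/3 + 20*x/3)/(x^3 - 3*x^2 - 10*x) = (x - 4/3)/(x + 2)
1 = 1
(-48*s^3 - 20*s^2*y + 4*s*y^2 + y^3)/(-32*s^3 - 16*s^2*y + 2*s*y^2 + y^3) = (6*s + y)/(4*s + y)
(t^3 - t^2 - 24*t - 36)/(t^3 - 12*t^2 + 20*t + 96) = (t + 3)/(t - 8)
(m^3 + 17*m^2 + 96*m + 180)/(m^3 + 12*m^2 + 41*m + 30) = (m + 6)/(m + 1)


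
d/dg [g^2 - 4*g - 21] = 2*g - 4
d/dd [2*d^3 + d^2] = 2*d*(3*d + 1)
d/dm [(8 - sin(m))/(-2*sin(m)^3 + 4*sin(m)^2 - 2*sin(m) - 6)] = (-2*sin(m)^3 + 26*sin(m)^2 - 32*sin(m) + 11)*cos(m)/(2*(sin(m)^3 - 2*sin(m)^2 + sin(m) + 3)^2)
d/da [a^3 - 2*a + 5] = 3*a^2 - 2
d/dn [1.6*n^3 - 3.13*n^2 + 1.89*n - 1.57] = 4.8*n^2 - 6.26*n + 1.89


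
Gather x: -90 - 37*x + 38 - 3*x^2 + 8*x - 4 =-3*x^2 - 29*x - 56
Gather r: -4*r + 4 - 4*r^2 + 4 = -4*r^2 - 4*r + 8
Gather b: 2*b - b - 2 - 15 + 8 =b - 9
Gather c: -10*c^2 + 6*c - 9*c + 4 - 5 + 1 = -10*c^2 - 3*c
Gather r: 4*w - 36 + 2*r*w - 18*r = r*(2*w - 18) + 4*w - 36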